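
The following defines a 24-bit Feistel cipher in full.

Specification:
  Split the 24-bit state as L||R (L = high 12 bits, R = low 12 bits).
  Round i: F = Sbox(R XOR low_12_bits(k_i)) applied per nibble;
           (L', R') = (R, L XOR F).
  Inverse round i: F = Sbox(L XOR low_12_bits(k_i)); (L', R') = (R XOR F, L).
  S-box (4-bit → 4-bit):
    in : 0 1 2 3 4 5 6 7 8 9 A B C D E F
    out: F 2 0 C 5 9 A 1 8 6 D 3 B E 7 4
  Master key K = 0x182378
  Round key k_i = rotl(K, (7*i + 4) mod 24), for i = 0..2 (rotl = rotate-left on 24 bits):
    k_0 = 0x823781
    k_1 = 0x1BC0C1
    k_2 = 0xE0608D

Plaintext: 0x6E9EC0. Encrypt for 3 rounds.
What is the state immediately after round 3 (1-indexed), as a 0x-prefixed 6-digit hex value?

0x1DD224

s_0 = plaintext = 0x6E9EC0
s_1 = Round(s_0, k_0) = 0xEC00BB
s_2 = Round(s_1, k_1) = 0x0BB1DD
s_3 = Round(s_2, k_2) = 0x1DD224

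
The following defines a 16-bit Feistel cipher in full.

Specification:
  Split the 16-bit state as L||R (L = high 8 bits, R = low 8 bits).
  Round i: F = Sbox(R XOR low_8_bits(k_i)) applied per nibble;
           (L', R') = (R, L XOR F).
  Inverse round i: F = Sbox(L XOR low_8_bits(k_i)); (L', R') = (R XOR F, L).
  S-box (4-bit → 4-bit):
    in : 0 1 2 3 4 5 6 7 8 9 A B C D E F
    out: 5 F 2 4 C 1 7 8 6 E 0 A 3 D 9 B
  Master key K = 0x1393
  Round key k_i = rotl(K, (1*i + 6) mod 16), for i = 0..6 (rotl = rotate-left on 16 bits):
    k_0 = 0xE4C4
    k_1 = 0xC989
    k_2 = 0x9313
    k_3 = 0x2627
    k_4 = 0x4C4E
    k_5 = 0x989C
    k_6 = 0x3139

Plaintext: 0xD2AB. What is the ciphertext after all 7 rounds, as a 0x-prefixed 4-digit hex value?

s_0 = plaintext = 0xD2AB
s_1 = Round(s_0, k_0) = 0xABA9
s_2 = Round(s_1, k_1) = 0xA98E
s_3 = Round(s_2, k_2) = 0x8E44
s_4 = Round(s_3, k_3) = 0x44FA
s_5 = Round(s_4, k_4) = 0xFAE8
s_6 = Round(s_5, k_5) = 0xE876
s_7 = Round(s_6, k_6) = 0x7623

0x7623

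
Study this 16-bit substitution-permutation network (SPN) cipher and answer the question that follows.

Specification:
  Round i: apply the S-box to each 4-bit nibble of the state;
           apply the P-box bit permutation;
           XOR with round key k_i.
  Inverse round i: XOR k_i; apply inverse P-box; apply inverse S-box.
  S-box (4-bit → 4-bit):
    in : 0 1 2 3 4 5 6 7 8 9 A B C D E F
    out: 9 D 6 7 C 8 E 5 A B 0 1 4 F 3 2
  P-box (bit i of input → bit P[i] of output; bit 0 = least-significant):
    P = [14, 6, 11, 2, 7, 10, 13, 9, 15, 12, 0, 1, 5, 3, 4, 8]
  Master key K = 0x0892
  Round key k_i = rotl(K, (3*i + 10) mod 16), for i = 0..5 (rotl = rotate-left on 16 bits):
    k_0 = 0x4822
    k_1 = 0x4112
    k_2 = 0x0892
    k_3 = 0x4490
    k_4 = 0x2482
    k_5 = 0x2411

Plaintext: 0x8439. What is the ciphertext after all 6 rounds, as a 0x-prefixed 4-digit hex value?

s_0 = plaintext = 0x8439
s_1 = Round(s_0, k_0) = 0x2DED
s_2 = Round(s_1, k_1) = 0x9DCD
s_3 = Round(s_2, k_2) = 0xF1FD
s_4 = Round(s_3, k_3) = 0x88DF
s_5 = Round(s_4, k_4) = 0x1348
s_6 = Round(s_5, k_5) = 0x9764

0x9764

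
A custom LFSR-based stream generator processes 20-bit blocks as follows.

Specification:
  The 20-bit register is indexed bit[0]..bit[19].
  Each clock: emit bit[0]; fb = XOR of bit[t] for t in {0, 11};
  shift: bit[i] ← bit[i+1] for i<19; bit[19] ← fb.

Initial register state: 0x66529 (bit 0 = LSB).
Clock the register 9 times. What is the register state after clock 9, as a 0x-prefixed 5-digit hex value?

0xF2B32

reg_0 = 0x66529
clock 1: out=1, reg = 0xB3294
clock 2: out=0, reg = 0x5994A
clock 3: out=0, reg = 0xACCA5
clock 4: out=1, reg = 0x56652
clock 5: out=0, reg = 0x2B329
clock 6: out=1, reg = 0x95994
clock 7: out=0, reg = 0xCACCA
clock 8: out=0, reg = 0xE5665
clock 9: out=1, reg = 0xF2B32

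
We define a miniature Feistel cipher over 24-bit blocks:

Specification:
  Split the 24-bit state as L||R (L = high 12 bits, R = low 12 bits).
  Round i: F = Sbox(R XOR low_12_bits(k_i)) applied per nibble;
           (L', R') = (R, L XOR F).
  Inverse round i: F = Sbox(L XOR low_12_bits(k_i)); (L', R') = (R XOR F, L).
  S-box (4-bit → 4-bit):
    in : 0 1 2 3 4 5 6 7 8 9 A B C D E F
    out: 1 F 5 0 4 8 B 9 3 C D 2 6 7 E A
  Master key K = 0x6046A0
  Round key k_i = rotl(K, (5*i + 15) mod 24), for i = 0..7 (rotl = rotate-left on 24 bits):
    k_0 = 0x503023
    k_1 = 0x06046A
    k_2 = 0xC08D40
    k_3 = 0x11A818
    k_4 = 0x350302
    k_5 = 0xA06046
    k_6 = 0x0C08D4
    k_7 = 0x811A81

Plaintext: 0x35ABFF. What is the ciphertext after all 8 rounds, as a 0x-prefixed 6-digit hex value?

0x642C9C

s_0 = plaintext = 0x35ABFF
s_1 = Round(s_0, k_0) = 0xBFF12C
s_2 = Round(s_1, k_1) = 0x12C3B4
s_3 = Round(s_2, k_2) = 0x3B4F88
s_4 = Round(s_3, k_3) = 0xF88A75
s_5 = Round(s_4, k_4) = 0xA75311
s_6 = Round(s_5, k_5) = 0x311AFC
s_7 = Round(s_6, k_6) = 0xAFC642
s_8 = Round(s_7, k_7) = 0x642C9C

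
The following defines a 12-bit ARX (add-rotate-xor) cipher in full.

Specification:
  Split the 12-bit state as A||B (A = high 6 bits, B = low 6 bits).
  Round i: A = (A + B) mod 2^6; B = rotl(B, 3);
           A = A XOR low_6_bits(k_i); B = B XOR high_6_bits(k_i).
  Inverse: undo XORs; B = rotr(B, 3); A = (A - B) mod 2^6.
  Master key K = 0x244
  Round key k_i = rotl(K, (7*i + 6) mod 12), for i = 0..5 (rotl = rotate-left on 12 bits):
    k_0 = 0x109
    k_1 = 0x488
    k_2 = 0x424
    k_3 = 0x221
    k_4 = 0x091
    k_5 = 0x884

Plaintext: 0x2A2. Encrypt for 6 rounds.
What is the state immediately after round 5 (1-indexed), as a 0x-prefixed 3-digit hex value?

s_0 = plaintext = 0x2A2
s_1 = Round(s_0, k_0) = 0x950
s_2 = Round(s_1, k_1) = 0xF50
s_3 = Round(s_2, k_2) = 0xA52
s_4 = Round(s_3, k_3) = 0x69A
s_5 = Round(s_4, k_4) = 0x951
s_6 = Round(s_5, k_5) = 0xCA8

0x951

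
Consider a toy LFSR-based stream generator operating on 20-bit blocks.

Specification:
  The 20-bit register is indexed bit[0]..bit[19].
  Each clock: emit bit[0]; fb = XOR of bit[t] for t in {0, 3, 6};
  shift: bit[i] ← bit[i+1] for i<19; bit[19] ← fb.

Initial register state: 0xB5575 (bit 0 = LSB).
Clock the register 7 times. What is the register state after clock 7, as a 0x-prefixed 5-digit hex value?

reg_0 = 0xB5575
clock 1: out=1, reg = 0x5AABA
clock 2: out=0, reg = 0xAD55D
clock 3: out=1, reg = 0xD6AAE
clock 4: out=0, reg = 0xEB557
clock 5: out=1, reg = 0x75AAB
clock 6: out=1, reg = 0x3AD55
clock 7: out=1, reg = 0x1D6AA

0x1D6AA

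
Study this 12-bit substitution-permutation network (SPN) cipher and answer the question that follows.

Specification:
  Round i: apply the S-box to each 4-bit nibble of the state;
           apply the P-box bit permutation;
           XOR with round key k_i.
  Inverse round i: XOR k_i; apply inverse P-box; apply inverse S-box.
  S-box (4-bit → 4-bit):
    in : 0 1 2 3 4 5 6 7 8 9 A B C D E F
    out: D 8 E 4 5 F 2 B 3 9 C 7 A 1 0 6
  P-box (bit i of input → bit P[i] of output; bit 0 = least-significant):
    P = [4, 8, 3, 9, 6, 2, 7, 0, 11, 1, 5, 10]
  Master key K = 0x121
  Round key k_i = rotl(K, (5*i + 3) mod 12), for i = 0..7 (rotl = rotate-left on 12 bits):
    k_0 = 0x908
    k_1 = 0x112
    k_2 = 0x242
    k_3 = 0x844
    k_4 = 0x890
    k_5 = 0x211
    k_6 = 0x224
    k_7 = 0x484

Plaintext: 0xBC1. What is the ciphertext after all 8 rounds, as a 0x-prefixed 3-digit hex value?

s_0 = plaintext = 0xBC1
s_1 = Round(s_0, k_0) = 0x32F
s_2 = Round(s_1, k_1) = 0x0BF
s_3 = Round(s_2, k_2) = 0xFAE
s_4 = Round(s_3, k_3) = 0x8E7
s_5 = Round(s_4, k_4) = 0x382
s_6 = Round(s_5, k_5) = 0x17D
s_7 = Round(s_6, k_6) = 0x671
s_8 = Round(s_7, k_7) = 0x6C3

0x6C3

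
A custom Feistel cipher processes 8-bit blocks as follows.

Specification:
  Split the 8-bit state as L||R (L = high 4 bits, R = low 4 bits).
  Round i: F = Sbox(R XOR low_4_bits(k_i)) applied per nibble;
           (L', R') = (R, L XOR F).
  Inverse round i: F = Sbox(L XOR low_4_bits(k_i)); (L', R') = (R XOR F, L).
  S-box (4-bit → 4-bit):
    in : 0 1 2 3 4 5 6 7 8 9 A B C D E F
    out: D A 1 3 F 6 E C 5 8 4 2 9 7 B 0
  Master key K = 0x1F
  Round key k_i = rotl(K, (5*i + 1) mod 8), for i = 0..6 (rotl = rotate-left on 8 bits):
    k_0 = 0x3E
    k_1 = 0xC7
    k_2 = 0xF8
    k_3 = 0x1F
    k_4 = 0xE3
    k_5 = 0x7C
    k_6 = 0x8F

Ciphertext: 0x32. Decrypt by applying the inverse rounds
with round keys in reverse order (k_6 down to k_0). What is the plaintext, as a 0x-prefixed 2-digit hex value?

0xCD

s_0 = ciphertext = 0x32
s_1 = InvRound(s_0, k_6) = 0xB3
s_2 = InvRound(s_1, k_5) = 0xFB
s_3 = InvRound(s_2, k_4) = 0x2F
s_4 = InvRound(s_3, k_3) = 0x82
s_5 = InvRound(s_4, k_2) = 0xF8
s_6 = InvRound(s_5, k_1) = 0xDF
s_7 = InvRound(s_6, k_0) = 0xCD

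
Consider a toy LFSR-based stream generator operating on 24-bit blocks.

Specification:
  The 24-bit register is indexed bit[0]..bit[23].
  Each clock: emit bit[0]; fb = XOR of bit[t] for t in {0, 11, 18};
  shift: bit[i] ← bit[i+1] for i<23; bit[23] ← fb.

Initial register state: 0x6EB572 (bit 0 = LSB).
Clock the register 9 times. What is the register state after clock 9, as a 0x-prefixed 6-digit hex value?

0xBFB75A

reg_0 = 0x6EB572
clock 1: out=0, reg = 0xB75AB9
clock 2: out=1, reg = 0xDBAD5C
clock 3: out=0, reg = 0xEDD6AE
clock 4: out=0, reg = 0xF6EB57
clock 5: out=1, reg = 0xFB75AB
clock 6: out=1, reg = 0xFDBAD5
clock 7: out=1, reg = 0xFEDD6A
clock 8: out=0, reg = 0x7F6EB5
clock 9: out=1, reg = 0xBFB75A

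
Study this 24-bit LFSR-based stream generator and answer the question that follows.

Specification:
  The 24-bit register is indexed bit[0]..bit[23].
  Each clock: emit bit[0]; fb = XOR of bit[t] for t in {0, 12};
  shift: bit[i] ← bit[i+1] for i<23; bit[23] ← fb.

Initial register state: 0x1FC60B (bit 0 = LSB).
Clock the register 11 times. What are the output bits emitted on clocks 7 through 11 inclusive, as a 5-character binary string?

00011

reg_0 = 0x1FC60B
clock 1: out=1, reg = 0x8FE305
clock 2: out=1, reg = 0xC7F182
clock 3: out=0, reg = 0xE3F8C1
clock 4: out=1, reg = 0x71FC60
clock 5: out=0, reg = 0xB8FE30
clock 6: out=0, reg = 0xDC7F18
clock 7: out=0, reg = 0xEE3F8C
clock 8: out=0, reg = 0xF71FC6
clock 9: out=0, reg = 0xFB8FE3
clock 10: out=1, reg = 0xFDC7F1
clock 11: out=1, reg = 0xFEE3F8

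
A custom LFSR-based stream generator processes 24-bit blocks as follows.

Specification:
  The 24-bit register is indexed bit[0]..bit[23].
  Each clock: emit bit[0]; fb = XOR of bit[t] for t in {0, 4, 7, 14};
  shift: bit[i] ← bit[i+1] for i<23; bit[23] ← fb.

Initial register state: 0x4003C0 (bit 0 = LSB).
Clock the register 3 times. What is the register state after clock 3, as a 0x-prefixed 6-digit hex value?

0x680078

reg_0 = 0x4003C0
clock 1: out=0, reg = 0xA001E0
clock 2: out=0, reg = 0xD000F0
clock 3: out=0, reg = 0x680078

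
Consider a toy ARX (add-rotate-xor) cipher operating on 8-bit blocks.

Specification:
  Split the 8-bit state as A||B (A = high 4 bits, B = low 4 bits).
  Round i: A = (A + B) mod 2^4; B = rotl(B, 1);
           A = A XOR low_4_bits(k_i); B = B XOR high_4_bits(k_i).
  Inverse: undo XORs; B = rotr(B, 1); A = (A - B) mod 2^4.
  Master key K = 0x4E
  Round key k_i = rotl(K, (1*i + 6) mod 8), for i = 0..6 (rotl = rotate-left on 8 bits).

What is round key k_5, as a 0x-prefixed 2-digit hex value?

0x72

K = 0x4E
k_0 = rotl(K, (1*0+6) mod 8) = rotl(K, 6) = 0x93
k_1 = rotl(K, (1*1+6) mod 8) = rotl(K, 7) = 0x27
k_2 = rotl(K, (1*2+6) mod 8) = rotl(K, 0) = 0x4E
k_3 = rotl(K, (1*3+6) mod 8) = rotl(K, 1) = 0x9C
k_4 = rotl(K, (1*4+6) mod 8) = rotl(K, 2) = 0x39
k_5 = rotl(K, (1*5+6) mod 8) = rotl(K, 3) = 0x72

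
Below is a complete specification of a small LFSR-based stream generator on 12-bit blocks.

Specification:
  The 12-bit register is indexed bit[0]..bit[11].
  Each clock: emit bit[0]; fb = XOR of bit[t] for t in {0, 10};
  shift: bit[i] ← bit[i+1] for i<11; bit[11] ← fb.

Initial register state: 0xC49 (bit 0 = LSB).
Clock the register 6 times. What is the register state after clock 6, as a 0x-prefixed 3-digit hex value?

reg_0 = 0xC49
clock 1: out=1, reg = 0x624
clock 2: out=0, reg = 0xB12
clock 3: out=0, reg = 0x589
clock 4: out=1, reg = 0x2C4
clock 5: out=0, reg = 0x162
clock 6: out=0, reg = 0x0B1

0x0B1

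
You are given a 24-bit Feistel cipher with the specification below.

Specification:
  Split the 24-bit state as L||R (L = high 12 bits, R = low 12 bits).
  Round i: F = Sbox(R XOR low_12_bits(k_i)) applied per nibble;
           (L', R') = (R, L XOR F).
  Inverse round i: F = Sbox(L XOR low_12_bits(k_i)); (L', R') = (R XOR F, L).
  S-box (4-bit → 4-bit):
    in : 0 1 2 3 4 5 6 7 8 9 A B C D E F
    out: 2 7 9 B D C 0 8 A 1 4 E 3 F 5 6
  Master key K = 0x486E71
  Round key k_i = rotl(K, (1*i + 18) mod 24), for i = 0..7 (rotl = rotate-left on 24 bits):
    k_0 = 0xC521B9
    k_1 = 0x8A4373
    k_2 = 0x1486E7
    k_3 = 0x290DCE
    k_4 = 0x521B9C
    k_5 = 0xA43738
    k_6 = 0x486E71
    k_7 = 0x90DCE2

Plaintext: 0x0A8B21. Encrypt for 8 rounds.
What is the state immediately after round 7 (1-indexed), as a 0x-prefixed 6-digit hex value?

0x6CAF56

s_0 = plaintext = 0x0A8B21
s_1 = Round(s_0, k_0) = 0xB214B2
s_2 = Round(s_1, k_1) = 0x4B2316
s_3 = Round(s_2, k_2) = 0x3168D5
s_4 = Round(s_3, k_3) = 0x8D5F68
s_5 = Round(s_4, k_4) = 0xF685B8
s_6 = Round(s_5, k_5) = 0x5B86CA
s_7 = Round(s_6, k_6) = 0x6CAF56
s_8 = Round(s_7, k_7) = 0xF56D27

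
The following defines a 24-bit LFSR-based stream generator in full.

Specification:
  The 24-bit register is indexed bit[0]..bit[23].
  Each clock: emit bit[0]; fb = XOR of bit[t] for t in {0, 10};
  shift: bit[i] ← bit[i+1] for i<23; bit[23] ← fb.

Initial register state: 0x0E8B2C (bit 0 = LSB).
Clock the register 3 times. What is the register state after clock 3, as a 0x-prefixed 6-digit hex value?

0xC1D165

reg_0 = 0x0E8B2C
clock 1: out=0, reg = 0x074596
clock 2: out=0, reg = 0x83A2CB
clock 3: out=1, reg = 0xC1D165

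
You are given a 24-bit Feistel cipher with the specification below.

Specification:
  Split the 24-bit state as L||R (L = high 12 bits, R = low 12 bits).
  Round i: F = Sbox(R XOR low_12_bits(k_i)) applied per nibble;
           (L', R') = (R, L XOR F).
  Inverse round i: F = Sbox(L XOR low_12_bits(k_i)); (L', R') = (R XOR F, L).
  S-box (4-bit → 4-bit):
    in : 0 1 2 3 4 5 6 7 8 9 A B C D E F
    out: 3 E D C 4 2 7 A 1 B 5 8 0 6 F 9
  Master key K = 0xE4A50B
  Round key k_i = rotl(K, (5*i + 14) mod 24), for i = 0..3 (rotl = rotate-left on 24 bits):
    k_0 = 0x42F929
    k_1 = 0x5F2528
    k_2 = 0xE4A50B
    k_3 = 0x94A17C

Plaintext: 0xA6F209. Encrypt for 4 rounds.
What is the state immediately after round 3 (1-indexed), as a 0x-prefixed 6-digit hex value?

s_0 = plaintext = 0xA6F209
s_1 = Round(s_0, k_0) = 0x2092BC
s_2 = Round(s_1, k_1) = 0x2BC8BD
s_3 = Round(s_2, k_2) = 0x8BD43B
s_4 = Round(s_3, k_3) = 0x43BAF7

0x8BD43B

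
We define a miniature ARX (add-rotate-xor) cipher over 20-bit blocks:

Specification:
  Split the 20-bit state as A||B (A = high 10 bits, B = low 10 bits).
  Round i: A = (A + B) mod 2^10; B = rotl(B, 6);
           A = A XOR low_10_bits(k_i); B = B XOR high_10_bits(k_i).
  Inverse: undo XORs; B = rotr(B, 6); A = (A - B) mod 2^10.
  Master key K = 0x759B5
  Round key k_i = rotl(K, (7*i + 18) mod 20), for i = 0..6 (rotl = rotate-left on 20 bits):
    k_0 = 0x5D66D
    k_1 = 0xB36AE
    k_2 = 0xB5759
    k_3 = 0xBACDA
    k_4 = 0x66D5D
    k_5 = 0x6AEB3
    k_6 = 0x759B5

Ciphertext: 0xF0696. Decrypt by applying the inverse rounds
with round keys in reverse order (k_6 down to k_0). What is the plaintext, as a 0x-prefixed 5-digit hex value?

0xD58A3

s_0 = ciphertext = 0xF0696
s_1 = InvRound(s_0, k_6) = 0x99C0D
s_2 = InvRound(s_1, k_5) = 0x9BA66
s_3 = InvRound(s_2, k_4) = 0xD53DF
s_4 = InvRound(s_3, k_3) = 0x12B44
s_5 = InvRound(s_4, k_2) = 0x7F516
s_6 = InvRound(s_5, k_1) = 0x651BF
s_7 = InvRound(s_6, k_0) = 0xD58A3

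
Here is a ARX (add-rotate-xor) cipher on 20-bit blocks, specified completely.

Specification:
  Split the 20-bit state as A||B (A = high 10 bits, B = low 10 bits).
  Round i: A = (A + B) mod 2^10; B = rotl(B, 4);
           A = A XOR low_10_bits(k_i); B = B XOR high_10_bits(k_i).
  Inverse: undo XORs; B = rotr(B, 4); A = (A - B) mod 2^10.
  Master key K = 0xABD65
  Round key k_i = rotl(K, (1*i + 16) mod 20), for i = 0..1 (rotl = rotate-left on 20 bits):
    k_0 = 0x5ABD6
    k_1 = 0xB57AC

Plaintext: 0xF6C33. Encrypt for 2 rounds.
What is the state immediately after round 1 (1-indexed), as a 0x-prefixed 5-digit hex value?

s_0 = plaintext = 0xF6C33
s_1 = Round(s_0, k_0) = 0xF625A
s_2 = Round(s_1, k_1) = 0x67B7C

0xF625A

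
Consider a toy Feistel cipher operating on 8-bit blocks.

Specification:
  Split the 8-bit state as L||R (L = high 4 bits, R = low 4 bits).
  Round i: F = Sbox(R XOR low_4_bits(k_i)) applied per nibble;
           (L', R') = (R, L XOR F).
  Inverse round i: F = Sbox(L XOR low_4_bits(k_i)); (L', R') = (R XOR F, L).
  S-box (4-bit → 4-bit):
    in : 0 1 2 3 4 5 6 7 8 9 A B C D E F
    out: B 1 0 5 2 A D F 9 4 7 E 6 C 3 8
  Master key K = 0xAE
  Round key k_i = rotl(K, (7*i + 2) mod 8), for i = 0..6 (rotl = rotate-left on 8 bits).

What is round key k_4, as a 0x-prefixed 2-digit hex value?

0xAB

K = 0xAE
k_0 = rotl(K, (7*0+2) mod 8) = rotl(K, 2) = 0xBA
k_1 = rotl(K, (7*1+2) mod 8) = rotl(K, 1) = 0x5D
k_2 = rotl(K, (7*2+2) mod 8) = rotl(K, 0) = 0xAE
k_3 = rotl(K, (7*3+2) mod 8) = rotl(K, 7) = 0x57
k_4 = rotl(K, (7*4+2) mod 8) = rotl(K, 6) = 0xAB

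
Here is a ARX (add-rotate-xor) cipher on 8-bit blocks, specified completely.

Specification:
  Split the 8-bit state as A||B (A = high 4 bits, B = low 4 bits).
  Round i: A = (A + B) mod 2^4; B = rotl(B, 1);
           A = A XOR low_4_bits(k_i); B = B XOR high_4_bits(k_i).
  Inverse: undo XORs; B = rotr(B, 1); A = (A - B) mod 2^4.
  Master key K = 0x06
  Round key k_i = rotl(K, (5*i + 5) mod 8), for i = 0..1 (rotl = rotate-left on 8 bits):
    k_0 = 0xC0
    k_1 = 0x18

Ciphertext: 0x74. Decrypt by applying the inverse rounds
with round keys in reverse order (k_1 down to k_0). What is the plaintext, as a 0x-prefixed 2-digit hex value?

s_0 = ciphertext = 0x74
s_1 = InvRound(s_0, k_1) = 0x5A
s_2 = InvRound(s_1, k_0) = 0x23

0x23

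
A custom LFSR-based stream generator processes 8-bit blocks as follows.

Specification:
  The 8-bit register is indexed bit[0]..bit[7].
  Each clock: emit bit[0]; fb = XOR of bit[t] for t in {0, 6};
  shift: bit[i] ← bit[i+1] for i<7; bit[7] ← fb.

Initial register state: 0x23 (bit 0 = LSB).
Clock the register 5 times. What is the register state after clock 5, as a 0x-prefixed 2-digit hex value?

reg_0 = 0x23
clock 1: out=1, reg = 0x91
clock 2: out=1, reg = 0xC8
clock 3: out=0, reg = 0xE4
clock 4: out=0, reg = 0xF2
clock 5: out=0, reg = 0xF9

0xF9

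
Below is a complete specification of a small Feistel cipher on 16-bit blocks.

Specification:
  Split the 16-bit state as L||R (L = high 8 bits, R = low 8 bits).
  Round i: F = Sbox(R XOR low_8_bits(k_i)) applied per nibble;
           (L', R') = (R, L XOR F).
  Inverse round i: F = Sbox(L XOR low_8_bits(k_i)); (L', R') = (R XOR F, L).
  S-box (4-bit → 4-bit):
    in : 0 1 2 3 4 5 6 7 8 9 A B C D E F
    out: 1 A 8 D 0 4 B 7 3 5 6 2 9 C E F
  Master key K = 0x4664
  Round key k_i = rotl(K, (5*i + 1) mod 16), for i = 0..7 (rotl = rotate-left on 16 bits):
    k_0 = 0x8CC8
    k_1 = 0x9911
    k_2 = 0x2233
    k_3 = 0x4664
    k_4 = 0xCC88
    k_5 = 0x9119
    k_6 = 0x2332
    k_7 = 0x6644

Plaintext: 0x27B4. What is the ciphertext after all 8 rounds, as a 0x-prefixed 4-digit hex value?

0x5BFE

s_0 = plaintext = 0x27B4
s_1 = Round(s_0, k_0) = 0xB45E
s_2 = Round(s_1, k_1) = 0x5EBB
s_3 = Round(s_2, k_2) = 0xBB6D
s_4 = Round(s_3, k_3) = 0x6DAE
s_5 = Round(s_4, k_4) = 0xAEE6
s_6 = Round(s_5, k_5) = 0xE651
s_7 = Round(s_6, k_6) = 0x515B
s_8 = Round(s_7, k_7) = 0x5BFE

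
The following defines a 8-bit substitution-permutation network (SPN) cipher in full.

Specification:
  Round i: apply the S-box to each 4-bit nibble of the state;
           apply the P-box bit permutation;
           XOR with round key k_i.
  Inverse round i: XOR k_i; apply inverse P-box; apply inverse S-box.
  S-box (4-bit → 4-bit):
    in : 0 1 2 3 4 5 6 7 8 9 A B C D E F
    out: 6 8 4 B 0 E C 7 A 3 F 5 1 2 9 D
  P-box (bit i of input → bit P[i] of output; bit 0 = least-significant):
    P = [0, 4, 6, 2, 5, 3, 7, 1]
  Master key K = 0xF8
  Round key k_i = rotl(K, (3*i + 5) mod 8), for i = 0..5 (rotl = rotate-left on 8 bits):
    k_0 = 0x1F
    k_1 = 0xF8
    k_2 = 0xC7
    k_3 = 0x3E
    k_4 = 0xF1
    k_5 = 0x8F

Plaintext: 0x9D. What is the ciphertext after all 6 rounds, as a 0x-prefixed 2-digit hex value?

s_0 = plaintext = 0x9D
s_1 = Round(s_0, k_0) = 0x27
s_2 = Round(s_1, k_1) = 0x29
s_3 = Round(s_2, k_2) = 0x56
s_4 = Round(s_3, k_3) = 0xF0
s_5 = Round(s_4, k_4) = 0x03
s_6 = Round(s_5, k_5) = 0x12

0x12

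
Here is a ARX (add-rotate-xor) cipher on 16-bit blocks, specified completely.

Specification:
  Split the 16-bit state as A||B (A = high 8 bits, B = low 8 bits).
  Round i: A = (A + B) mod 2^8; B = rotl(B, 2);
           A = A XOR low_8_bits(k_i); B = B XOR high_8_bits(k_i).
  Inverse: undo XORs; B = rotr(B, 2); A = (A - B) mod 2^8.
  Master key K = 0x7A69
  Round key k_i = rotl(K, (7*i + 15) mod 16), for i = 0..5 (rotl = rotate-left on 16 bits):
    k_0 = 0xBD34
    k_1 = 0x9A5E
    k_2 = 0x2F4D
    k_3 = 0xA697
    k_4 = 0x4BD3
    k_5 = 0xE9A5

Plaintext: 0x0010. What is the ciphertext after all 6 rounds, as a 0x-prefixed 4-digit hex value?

s_0 = plaintext = 0x0010
s_1 = Round(s_0, k_0) = 0x24FD
s_2 = Round(s_1, k_1) = 0x7F6D
s_3 = Round(s_2, k_2) = 0xA19A
s_4 = Round(s_3, k_3) = 0xACCC
s_5 = Round(s_4, k_4) = 0xAB78
s_6 = Round(s_5, k_5) = 0x8608

0x8608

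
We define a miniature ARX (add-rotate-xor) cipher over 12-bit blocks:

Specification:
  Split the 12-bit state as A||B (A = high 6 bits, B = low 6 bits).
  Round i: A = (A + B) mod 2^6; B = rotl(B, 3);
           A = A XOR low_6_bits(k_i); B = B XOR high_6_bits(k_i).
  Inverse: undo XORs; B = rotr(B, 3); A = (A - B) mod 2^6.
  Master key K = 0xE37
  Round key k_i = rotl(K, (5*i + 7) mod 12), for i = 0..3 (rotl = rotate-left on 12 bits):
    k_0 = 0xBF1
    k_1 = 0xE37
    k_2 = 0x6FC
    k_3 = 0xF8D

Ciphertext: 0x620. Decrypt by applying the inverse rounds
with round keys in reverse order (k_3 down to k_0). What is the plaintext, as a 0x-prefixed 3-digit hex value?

s_0 = ciphertext = 0x620
s_1 = InvRound(s_0, k_3) = 0x8B3
s_2 = InvRound(s_1, k_2) = 0x645
s_3 = InvRound(s_2, k_1) = 0xFEF
s_4 = InvRound(s_3, k_0) = 0x380

0x380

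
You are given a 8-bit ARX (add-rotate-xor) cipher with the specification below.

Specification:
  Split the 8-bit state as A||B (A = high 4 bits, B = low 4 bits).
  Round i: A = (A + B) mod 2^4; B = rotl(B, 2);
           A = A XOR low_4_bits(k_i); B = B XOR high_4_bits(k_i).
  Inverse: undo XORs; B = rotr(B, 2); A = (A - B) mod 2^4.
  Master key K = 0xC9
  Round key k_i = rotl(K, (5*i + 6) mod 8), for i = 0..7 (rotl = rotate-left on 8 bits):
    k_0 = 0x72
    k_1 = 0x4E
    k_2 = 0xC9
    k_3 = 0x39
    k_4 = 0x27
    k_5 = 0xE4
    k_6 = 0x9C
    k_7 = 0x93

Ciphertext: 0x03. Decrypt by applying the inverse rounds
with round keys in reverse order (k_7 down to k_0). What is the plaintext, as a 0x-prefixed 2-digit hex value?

s_0 = ciphertext = 0x03
s_1 = InvRound(s_0, k_7) = 0x9A
s_2 = InvRound(s_1, k_6) = 0x9C
s_3 = InvRound(s_2, k_5) = 0x58
s_4 = InvRound(s_3, k_4) = 0x8A
s_5 = InvRound(s_4, k_3) = 0xB6
s_6 = InvRound(s_5, k_2) = 0x8A
s_7 = InvRound(s_6, k_1) = 0xBB
s_8 = InvRound(s_7, k_0) = 0x63

0x63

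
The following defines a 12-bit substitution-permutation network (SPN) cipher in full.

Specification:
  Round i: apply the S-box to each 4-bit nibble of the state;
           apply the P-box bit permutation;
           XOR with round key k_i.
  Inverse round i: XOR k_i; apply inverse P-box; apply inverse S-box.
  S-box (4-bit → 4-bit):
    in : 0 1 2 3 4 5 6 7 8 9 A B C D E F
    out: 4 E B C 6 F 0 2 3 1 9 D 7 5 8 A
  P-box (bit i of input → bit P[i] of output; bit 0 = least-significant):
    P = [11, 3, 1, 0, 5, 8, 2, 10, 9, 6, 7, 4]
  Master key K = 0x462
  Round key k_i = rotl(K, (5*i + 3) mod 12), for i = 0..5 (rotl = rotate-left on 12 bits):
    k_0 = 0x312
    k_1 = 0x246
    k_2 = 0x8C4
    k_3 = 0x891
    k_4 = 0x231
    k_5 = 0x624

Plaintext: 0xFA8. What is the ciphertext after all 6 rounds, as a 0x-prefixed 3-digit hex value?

s_0 = plaintext = 0xFA8
s_1 = Round(s_0, k_0) = 0xF6A
s_2 = Round(s_1, k_1) = 0xA17
s_3 = Round(s_2, k_2) = 0xFD8
s_4 = Round(s_3, k_3) = 0x0ED
s_5 = Round(s_4, k_4) = 0xEB3
s_6 = Round(s_5, k_5) = 0x213

0x213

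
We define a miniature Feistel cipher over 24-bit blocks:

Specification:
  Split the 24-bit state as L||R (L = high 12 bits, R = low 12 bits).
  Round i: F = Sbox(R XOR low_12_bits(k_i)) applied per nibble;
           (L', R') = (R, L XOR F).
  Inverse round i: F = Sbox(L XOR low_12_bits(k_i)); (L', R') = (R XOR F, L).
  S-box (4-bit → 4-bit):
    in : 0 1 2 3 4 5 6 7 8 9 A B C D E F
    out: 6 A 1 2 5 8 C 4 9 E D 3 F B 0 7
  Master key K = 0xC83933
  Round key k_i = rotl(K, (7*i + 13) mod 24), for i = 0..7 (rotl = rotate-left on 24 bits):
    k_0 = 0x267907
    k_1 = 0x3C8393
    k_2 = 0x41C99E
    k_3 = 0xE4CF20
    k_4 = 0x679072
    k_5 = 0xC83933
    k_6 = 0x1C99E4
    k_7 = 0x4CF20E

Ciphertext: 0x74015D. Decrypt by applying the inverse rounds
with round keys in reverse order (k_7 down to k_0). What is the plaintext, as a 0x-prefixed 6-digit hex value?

0xB428D6

s_0 = ciphertext = 0x74015D
s_1 = InvRound(s_0, k_7) = 0x90D740
s_2 = InvRound(s_1, k_6) = 0x14E90D
s_3 = InvRound(s_2, k_5) = 0x04614E
s_4 = InvRound(s_3, k_4) = 0x76B046
s_5 = InvRound(s_4, k_3) = 0x91576B
s_6 = InvRound(s_5, k_2) = 0x1F8915
s_7 = InvRound(s_6, k_1) = 0x8D61F8
s_8 = InvRound(s_7, k_0) = 0xB428D6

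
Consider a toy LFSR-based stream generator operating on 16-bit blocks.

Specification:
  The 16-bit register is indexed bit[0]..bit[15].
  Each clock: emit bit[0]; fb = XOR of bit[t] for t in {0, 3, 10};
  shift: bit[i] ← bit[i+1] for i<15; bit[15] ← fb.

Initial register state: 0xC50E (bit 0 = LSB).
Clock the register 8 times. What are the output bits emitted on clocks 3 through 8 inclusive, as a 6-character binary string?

110000

reg_0 = 0xC50E
clock 1: out=0, reg = 0x6287
clock 2: out=1, reg = 0xB143
clock 3: out=1, reg = 0xD8A1
clock 4: out=1, reg = 0xEC50
clock 5: out=0, reg = 0xF628
clock 6: out=0, reg = 0x7B14
clock 7: out=0, reg = 0x3D8A
clock 8: out=0, reg = 0x1EC5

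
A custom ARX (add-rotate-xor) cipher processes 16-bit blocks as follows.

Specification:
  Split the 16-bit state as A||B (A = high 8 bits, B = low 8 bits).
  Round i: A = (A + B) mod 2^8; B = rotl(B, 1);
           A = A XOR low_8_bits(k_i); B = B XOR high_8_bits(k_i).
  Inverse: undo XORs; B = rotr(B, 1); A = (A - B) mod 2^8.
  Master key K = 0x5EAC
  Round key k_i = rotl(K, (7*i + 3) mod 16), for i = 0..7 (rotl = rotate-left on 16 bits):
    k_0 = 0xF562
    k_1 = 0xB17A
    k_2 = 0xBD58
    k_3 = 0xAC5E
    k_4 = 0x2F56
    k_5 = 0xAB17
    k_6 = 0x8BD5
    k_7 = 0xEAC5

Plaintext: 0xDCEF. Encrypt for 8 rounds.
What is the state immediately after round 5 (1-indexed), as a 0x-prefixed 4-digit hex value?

s_0 = plaintext = 0xDCEF
s_1 = Round(s_0, k_0) = 0xA92A
s_2 = Round(s_1, k_1) = 0xA9E5
s_3 = Round(s_2, k_2) = 0xD676
s_4 = Round(s_3, k_3) = 0x1240
s_5 = Round(s_4, k_4) = 0x04AF
s_6 = Round(s_5, k_5) = 0xA4F4
s_7 = Round(s_6, k_6) = 0x4D62
s_8 = Round(s_7, k_7) = 0x6A2E

0x04AF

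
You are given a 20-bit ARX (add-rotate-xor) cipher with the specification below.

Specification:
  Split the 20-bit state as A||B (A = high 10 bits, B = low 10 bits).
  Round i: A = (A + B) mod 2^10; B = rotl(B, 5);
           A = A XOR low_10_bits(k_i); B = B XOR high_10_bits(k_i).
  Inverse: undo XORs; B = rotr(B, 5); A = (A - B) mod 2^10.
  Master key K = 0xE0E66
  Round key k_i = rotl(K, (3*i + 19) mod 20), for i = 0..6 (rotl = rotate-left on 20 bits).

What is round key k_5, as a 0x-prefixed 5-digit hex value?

K = 0xE0E66
k_0 = rotl(K, (3*0+19) mod 20) = rotl(K, 19) = 0x70733
k_1 = rotl(K, (3*1+19) mod 20) = rotl(K, 2) = 0x8399B
k_2 = rotl(K, (3*2+19) mod 20) = rotl(K, 5) = 0x1CCDC
k_3 = rotl(K, (3*3+19) mod 20) = rotl(K, 8) = 0xE66E0
k_4 = rotl(K, (3*4+19) mod 20) = rotl(K, 11) = 0x33707
k_5 = rotl(K, (3*5+19) mod 20) = rotl(K, 14) = 0x9B839

0x9B839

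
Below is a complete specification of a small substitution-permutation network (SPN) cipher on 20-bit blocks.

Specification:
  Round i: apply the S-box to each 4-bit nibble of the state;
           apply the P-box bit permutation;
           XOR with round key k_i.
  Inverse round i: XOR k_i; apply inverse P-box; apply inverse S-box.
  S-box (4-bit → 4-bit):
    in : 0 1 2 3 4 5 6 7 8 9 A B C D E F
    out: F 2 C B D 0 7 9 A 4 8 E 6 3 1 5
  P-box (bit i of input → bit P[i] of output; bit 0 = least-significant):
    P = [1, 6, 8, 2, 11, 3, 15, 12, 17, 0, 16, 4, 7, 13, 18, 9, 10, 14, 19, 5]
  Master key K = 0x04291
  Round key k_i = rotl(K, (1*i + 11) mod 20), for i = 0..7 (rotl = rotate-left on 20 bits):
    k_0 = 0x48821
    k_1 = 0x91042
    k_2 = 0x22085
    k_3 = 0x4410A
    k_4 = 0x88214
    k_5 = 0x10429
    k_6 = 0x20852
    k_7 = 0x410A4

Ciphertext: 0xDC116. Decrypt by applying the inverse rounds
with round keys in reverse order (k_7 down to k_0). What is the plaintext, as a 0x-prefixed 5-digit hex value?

s_0 = ciphertext = 0xDC116
s_1 = InvRound(s_0, k_7) = 0xBE22F
s_2 = InvRound(s_1, k_6) = 0xB8B68
s_3 = InvRound(s_2, k_5) = 0xFADFC
s_4 = InvRound(s_3, k_4) = 0x70FDC
s_5 = InvRound(s_4, k_3) = 0xD74E3
s_6 = InvRound(s_5, k_2) = 0x09FA3
s_7 = InvRound(s_6, k_1) = 0x47CFC
s_8 = InvRound(s_7, k_0) = 0xDD8B8

0xDD8B8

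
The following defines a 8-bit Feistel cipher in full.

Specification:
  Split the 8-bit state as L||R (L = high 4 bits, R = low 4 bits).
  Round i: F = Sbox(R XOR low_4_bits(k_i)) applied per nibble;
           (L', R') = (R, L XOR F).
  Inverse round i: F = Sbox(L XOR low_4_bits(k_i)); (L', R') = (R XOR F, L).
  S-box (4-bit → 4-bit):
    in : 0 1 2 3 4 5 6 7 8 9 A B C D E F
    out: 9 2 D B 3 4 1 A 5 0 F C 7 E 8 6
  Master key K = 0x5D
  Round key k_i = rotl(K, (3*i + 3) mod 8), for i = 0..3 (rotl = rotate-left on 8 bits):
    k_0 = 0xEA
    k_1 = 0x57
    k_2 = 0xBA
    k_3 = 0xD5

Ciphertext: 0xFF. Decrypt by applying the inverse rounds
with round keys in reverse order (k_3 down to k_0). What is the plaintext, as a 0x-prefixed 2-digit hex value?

s_0 = ciphertext = 0xFF
s_1 = InvRound(s_0, k_3) = 0x0F
s_2 = InvRound(s_1, k_2) = 0x00
s_3 = InvRound(s_2, k_1) = 0xA0
s_4 = InvRound(s_3, k_0) = 0x9A

0x9A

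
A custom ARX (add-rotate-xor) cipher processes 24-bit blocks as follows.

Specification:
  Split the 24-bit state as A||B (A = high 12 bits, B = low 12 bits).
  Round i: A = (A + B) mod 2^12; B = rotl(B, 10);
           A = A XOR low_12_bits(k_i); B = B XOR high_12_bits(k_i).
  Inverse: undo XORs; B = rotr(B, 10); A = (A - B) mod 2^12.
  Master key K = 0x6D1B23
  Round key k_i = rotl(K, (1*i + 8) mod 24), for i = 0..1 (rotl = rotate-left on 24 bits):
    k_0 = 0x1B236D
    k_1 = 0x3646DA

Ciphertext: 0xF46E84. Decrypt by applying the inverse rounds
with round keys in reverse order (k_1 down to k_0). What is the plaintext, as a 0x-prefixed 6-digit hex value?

0x8AF8C5

s_0 = ciphertext = 0xF46E84
s_1 = InvRound(s_0, k_1) = 0x219783
s_2 = InvRound(s_1, k_0) = 0x8AF8C5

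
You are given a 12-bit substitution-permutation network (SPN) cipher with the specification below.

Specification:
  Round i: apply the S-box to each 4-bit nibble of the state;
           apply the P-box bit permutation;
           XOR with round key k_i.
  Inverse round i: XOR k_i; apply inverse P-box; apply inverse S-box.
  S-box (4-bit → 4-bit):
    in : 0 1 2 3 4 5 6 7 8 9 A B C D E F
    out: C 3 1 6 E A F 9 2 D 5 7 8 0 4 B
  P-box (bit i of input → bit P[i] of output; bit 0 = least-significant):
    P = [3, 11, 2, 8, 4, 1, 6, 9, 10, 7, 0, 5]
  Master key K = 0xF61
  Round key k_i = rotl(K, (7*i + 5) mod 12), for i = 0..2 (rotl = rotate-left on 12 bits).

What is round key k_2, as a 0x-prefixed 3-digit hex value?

0x0FB

K = 0xF61
k_0 = rotl(K, (7*0+5) mod 12) = rotl(K, 5) = 0xC3E
k_1 = rotl(K, (7*1+5) mod 12) = rotl(K, 0) = 0xF61
k_2 = rotl(K, (7*2+5) mod 12) = rotl(K, 7) = 0x0FB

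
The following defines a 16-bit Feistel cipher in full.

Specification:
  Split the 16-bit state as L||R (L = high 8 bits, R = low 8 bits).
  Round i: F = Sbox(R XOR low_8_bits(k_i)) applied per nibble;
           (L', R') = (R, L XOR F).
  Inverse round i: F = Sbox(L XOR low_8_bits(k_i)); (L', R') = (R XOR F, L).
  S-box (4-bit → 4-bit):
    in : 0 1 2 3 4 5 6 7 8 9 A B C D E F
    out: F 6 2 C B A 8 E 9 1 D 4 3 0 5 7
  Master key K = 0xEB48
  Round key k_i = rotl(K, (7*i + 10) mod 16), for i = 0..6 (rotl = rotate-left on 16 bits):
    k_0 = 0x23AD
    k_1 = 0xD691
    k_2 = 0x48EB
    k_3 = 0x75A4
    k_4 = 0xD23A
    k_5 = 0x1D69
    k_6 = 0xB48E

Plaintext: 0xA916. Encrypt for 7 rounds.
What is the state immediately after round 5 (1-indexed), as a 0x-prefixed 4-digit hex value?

0xD6DB

s_0 = plaintext = 0xA916
s_1 = Round(s_0, k_0) = 0x16ED
s_2 = Round(s_1, k_1) = 0xEDF5
s_3 = Round(s_2, k_2) = 0xF588
s_4 = Round(s_3, k_3) = 0x88D6
s_5 = Round(s_4, k_4) = 0xD6DB
s_6 = Round(s_5, k_5) = 0xDB94
s_7 = Round(s_6, k_6) = 0x94B6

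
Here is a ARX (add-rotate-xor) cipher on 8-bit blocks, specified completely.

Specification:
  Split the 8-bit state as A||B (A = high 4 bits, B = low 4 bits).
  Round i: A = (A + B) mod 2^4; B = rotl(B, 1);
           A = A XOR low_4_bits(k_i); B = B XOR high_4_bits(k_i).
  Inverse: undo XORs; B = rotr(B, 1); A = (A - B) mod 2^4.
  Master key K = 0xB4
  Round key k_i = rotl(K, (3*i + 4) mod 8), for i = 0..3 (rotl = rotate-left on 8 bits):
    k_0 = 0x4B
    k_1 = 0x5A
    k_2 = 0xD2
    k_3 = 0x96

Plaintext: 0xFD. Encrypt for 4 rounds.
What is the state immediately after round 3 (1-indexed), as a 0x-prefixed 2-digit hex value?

0x48

s_0 = plaintext = 0xFD
s_1 = Round(s_0, k_0) = 0x7F
s_2 = Round(s_1, k_1) = 0xCA
s_3 = Round(s_2, k_2) = 0x48
s_4 = Round(s_3, k_3) = 0xA8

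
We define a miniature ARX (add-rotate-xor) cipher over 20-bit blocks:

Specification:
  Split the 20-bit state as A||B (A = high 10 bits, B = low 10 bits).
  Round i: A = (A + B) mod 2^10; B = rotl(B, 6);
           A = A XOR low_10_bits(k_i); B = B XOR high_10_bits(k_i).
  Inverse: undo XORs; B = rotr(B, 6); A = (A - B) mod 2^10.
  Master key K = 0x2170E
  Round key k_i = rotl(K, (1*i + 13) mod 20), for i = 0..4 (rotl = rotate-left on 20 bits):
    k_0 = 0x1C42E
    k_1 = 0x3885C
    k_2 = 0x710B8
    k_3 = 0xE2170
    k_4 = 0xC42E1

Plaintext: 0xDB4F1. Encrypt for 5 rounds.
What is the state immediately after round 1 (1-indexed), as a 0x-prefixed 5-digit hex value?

s_0 = plaintext = 0xDB4F1
s_1 = Round(s_0, k_0) = 0x1C03E
s_2 = Round(s_1, k_1) = 0x3CB61
s_3 = Round(s_2, k_2) = 0x3ADB2
s_4 = Round(s_3, k_3) = 0xFB713
s_5 = Round(s_4, k_4) = 0x787E1

0x1C03E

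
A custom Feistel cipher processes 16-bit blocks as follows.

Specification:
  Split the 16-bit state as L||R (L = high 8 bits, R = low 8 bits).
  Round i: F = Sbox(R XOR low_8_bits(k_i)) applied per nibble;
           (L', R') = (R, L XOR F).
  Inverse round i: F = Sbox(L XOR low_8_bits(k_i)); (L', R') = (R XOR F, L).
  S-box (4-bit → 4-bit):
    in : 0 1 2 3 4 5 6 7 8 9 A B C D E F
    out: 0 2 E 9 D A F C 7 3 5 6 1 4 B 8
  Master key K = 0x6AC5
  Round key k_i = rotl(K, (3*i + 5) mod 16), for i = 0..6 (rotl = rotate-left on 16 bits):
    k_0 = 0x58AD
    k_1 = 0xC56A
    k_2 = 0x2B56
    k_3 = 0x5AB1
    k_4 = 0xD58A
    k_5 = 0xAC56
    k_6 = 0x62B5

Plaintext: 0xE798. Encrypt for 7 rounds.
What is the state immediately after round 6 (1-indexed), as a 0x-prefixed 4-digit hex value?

0x4350

s_0 = plaintext = 0xE798
s_1 = Round(s_0, k_0) = 0x987D
s_2 = Round(s_1, k_1) = 0x7DB4
s_3 = Round(s_2, k_2) = 0xB4C3
s_4 = Round(s_3, k_3) = 0xC37A
s_5 = Round(s_4, k_4) = 0x7A43
s_6 = Round(s_5, k_5) = 0x4350
s_7 = Round(s_6, k_6) = 0x50F9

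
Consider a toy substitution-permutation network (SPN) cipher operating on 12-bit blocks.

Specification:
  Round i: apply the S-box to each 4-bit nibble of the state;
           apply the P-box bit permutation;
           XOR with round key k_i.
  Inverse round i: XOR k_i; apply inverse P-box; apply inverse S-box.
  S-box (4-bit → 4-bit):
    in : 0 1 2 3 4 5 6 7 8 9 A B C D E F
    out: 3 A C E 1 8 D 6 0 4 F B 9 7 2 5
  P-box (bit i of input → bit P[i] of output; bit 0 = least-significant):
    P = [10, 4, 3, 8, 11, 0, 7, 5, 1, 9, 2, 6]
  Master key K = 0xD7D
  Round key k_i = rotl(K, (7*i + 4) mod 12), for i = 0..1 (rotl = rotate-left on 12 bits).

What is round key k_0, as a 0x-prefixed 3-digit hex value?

0x7DD

K = 0xD7D
k_0 = rotl(K, (7*0+4) mod 12) = rotl(K, 4) = 0x7DD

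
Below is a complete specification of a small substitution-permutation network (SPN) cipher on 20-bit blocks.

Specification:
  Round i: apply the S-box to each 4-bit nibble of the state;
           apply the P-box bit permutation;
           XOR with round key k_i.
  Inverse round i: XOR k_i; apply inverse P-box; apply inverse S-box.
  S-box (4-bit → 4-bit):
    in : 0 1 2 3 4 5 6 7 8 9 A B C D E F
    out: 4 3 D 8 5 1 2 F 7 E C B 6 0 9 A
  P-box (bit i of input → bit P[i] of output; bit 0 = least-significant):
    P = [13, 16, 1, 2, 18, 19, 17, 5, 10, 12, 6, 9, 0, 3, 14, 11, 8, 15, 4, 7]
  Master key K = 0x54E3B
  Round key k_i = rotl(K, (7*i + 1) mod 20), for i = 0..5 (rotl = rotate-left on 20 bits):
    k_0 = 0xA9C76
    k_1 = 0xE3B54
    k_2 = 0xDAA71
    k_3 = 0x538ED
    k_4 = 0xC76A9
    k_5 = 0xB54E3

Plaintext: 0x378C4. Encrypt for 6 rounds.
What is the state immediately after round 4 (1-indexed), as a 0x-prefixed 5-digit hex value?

s_0 = plaintext = 0x378C4
s_1 = Round(s_0, k_0) = 0x0E0BD
s_2 = Round(s_1, k_1) = 0x23325
s_3 = Round(s_2, k_2) = 0xB81C1
s_4 = Round(s_3, k_3) = 0xECD64
s_5 = Round(s_4, k_4) = 0x41723
s_6 = Round(s_5, k_5) = 0xD439E

0xECD64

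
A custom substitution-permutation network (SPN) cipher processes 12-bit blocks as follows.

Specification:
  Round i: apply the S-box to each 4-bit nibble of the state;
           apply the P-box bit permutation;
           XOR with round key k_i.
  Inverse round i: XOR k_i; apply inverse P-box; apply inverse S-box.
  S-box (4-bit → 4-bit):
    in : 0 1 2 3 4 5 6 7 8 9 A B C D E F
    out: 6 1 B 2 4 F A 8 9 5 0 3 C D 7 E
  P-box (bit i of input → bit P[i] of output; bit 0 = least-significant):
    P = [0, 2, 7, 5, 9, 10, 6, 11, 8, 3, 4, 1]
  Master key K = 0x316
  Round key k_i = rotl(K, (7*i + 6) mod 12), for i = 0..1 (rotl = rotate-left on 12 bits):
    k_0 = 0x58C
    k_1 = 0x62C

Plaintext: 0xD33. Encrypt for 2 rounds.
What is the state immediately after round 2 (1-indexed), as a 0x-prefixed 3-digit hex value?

s_0 = plaintext = 0xD33
s_1 = Round(s_0, k_0) = 0x09A
s_2 = Round(s_1, k_1) = 0x474

0x474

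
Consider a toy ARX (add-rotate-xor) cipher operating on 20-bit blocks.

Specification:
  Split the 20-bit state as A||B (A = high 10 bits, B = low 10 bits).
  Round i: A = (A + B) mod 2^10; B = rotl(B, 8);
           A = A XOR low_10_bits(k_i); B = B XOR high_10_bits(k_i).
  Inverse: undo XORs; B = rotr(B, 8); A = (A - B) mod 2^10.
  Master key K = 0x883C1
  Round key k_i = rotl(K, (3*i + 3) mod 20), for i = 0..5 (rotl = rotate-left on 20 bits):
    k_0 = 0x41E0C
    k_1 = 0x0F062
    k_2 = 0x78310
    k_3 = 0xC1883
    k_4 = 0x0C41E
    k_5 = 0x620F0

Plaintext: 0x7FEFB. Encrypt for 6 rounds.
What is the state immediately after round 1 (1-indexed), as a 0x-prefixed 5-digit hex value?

s_0 = plaintext = 0x7FEFB
s_1 = Round(s_0, k_0) = 0xBDAB9
s_2 = Round(s_1, k_1) = 0x73592
s_3 = Round(s_2, k_2) = 0x13F84
s_4 = Round(s_3, k_3) = 0xD43E7
s_5 = Round(s_4, k_4) = 0xCA7C8
s_6 = Round(s_5, k_5) = 0x8057A

0xBDAB9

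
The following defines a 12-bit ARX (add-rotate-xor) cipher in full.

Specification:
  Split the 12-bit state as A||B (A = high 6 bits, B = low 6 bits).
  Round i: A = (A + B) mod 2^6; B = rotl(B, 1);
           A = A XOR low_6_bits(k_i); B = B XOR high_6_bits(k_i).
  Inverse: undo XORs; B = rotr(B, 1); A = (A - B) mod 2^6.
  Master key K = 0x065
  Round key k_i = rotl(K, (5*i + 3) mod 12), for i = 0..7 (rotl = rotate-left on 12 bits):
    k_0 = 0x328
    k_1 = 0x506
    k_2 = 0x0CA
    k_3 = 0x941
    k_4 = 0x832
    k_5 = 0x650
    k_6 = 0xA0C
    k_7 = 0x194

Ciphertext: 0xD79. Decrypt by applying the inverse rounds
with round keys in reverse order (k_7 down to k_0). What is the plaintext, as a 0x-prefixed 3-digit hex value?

0xAFE

s_0 = ciphertext = 0xD79
s_1 = InvRound(s_0, k_7) = 0x8BF
s_2 = InvRound(s_1, k_6) = 0x0EB
s_3 = InvRound(s_2, k_5) = 0xE99
s_4 = InvRound(s_3, k_4) = 0x33C
s_5 = InvRound(s_4, k_3) = 0x86C
s_6 = InvRound(s_5, k_2) = 0xD37
s_7 = InvRound(s_6, k_1) = 0x071
s_8 = InvRound(s_7, k_0) = 0xAFE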